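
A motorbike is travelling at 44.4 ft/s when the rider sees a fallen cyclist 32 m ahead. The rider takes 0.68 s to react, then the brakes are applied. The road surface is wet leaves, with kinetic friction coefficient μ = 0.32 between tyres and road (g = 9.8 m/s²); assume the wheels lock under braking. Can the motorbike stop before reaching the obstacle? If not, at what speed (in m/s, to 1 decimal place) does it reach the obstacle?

44.4 ft/s × 0.3048 = 13.5331 m/s.
a = μg = 0.32 × 9.8 = 3.136 m/s².
Reaction distance = 13.5331 × 0.68 = 9.203 m.
Braking distance needed to stop: v²/(2a) = 183.145 / 6.272 = 29.200 m, so total needed = 9.203 + 29.200 = 38.403 m > 32 m — it cannot stop.
Distance remaining when braking begins: 32 − 9.203 = 22.797 m.
v² = v₀² − 2a·d = 183.145 − 2 × 3.136 × 22.797 = 40.162 m²/s².
v = √40.162 = 6.337 m/s.

No — it strikes the obstacle at 6.3 m/s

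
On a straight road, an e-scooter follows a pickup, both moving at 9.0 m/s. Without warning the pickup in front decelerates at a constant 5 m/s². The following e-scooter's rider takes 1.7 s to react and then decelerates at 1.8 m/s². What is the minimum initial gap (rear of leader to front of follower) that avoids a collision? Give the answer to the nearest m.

Minimum gap ≈ 30 m

Leader travels v²/(2a_L) = 81.000 / 10.000 = 8.100 m before stopping.
Follower covers v·t_r = 9.0000 × 1.7 = 15.300 m while reacting, then v²/(2a_F) = 81.000 / 3.600 = 22.500 m while braking, for a total of 15.300 + 22.500 = 37.800 m.
Since a_F ≤ a_L and the follower starts braking later, the follower is never slower than the leader, so the closest approach is when both have stopped.
Minimum gap = 37.800 − 8.100 = 29.700 m.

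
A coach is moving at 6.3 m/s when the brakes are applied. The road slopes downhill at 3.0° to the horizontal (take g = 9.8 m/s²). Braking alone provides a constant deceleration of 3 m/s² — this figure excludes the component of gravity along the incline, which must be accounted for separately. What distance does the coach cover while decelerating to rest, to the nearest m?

Braking distance ≈ 8 m

Gravity along the downhill slope reduces the braking deceleration: a_eff = 3.000 − 9.8·sin 3.0° = 3.000 − 0.513 = 2.487 m/s².
Braking distance = v²/(2a) = 6.3000² / (2 × 2.487) = 39.690 / 4.974 = 7.979 m.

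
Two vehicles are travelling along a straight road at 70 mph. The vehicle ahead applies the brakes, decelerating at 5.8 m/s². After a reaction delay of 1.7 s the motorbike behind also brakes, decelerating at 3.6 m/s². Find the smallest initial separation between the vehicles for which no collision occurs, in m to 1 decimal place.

Minimum gap ≈ 104.8 m

70 mph × 0.44704 = 31.2928 m/s.
Leader travels v²/(2a_L) = 979.239 / 11.600 = 84.417 m before stopping.
Follower covers v·t_r = 31.2928 × 1.7 = 53.198 m while reacting, then v²/(2a_F) = 979.239 / 7.200 = 136.005 m while braking, for a total of 53.198 + 136.005 = 189.203 m.
Since a_F ≤ a_L and the follower starts braking later, the follower is never slower than the leader, so the closest approach is when both have stopped.
Minimum gap = 189.203 − 84.417 = 104.786 m.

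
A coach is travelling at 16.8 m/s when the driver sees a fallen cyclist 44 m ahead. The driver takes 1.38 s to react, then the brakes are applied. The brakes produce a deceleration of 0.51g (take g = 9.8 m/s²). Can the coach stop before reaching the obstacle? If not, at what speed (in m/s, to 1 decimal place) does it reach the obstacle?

a = 0.51 × 9.8 = 4.998 m/s².
Reaction distance = 16.8000 × 1.38 = 23.184 m.
Braking distance needed to stop: v²/(2a) = 282.240 / 9.996 = 28.235 m, so total needed = 23.184 + 28.235 = 51.419 m > 44 m — it cannot stop.
Distance remaining when braking begins: 44 − 23.184 = 20.816 m.
v² = v₀² − 2a·d = 282.240 − 2 × 4.998 × 20.816 = 74.163 m²/s².
v = √74.163 = 8.612 m/s.

No — it strikes the obstacle at 8.6 m/s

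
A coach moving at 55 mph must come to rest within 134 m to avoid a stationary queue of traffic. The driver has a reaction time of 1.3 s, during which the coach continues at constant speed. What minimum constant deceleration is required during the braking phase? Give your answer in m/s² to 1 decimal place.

Required deceleration ≈ 3.0 m/s²

55 mph × 0.44704 = 24.5872 m/s.
Distance covered during reaction = 24.5872 × 1.3 = 31.963 m.
Distance available for braking: 134 − 31.963 = 102.037 m.
v² = 2a·d ⇒ a = v²/(2d) = 24.5872² / (2 × 102.037) = 604.530 / 204.074 = 2.9623 m/s².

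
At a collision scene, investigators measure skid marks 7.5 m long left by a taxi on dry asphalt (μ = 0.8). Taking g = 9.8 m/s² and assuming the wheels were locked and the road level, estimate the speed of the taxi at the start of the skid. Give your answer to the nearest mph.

Initial speed ≈ 24 mph

Deceleration a = μg = 0.8 × 9.8 = 7.840 m/s².
v = √(2a·d) = √(2 × 7.840 × 7.5) = √117.600 = 10.8444 m/s.
= 10.8444 ÷ 0.44704 = 24.258 mph.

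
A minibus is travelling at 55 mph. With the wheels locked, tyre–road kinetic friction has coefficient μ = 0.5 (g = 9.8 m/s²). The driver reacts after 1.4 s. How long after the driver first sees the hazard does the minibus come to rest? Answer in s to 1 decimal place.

Total time ≈ 6.4 s

55 mph × 0.44704 = 24.5872 m/s.
a = μg = 0.5 × 9.8 = 4.900 m/s².
Braking time = v/a = 24.5872 / 4.900 = 5.018 s.
Total = 1.4 + 5.018 = 6.418 s.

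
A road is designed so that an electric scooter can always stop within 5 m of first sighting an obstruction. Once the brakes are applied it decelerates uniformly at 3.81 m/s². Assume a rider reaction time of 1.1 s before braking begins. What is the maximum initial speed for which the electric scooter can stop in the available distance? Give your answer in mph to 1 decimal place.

Maximum speed ≈ 7.3 mph

Stopping distance: v·t_r + v²/(2a) = 5 with t_r = 1.1 s and a = 3.810 m/s².
So v² + 8.382 v − 38.10 = 0.
Positive root: v = −a·t_r + √((a·t_r)² + 2a·d) = −4.191 + √(17.564 + 38.10) = 3.2698 m/s.
3.2698 m/s ÷ 0.44704 = 7.314 mph.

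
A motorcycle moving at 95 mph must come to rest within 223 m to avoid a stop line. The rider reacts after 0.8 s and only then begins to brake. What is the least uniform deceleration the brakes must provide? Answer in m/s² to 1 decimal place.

95 mph × 0.44704 = 42.4688 m/s.
Distance covered during reaction = 42.4688 × 0.8 = 33.975 m.
Distance available for braking: 223 − 33.975 = 189.025 m.
v² = 2a·d ⇒ a = v²/(2d) = 42.4688² / (2 × 189.025) = 1803.599 / 378.050 = 4.7708 m/s².

Required deceleration ≈ 4.8 m/s²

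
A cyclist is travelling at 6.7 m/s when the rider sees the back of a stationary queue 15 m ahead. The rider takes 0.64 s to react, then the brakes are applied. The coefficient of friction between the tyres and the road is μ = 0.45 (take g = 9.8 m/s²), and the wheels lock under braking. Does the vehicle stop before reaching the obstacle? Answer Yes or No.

a = μg = 0.45 × 9.8 = 4.410 m/s².
Reaction distance = 6.7000 × 0.64 = 4.288 m.
Braking distance = v²/(2a) = 44.890 / 8.820 = 5.090 m.
Total stopping distance = 4.288 + 5.090 = 9.378 m, vs 15 m available — it stops with 15 − 9.378 = 5.622 m to spare.

Yes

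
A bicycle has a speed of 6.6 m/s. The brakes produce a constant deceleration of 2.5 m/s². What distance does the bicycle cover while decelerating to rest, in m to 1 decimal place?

Braking distance ≈ 8.7 m

Braking distance = v²/(2a) = 6.6000² / (2 × 2.500) = 43.560 / 5.000 = 8.712 m.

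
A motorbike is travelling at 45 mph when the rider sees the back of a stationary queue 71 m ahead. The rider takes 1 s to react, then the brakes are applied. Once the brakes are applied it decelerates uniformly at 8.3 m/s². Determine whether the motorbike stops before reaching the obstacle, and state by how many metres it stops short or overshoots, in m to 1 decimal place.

45 mph × 0.44704 = 20.1168 m/s.
Reaction distance = 20.1168 × 1 = 20.117 m.
Braking distance = v²/(2a) = 404.686 / 16.600 = 24.379 m.
Total stopping distance = 20.117 + 24.379 = 44.496 m, vs 71 m available — it stops with 71 − 44.496 = 26.504 m to spare.

Yes — it stops 26.5 m short of the obstacle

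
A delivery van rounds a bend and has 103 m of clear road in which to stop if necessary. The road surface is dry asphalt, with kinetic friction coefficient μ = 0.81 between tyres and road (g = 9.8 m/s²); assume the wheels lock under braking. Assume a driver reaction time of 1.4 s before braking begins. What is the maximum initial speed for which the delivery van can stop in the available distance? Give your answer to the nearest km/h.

Maximum speed ≈ 111 km/h

a = μg = 0.81 × 9.8 = 7.938 m/s².
Stopping distance: v·t_r + v²/(2a) = 103 with t_r = 1.4 s and a = 7.938 m/s².
So v² + 22.226 v − 1635.23 = 0.
Positive root: v = −a·t_r + √((a·t_r)² + 2a·d) = −11.113 + √(123.499 + 1635.23) = 30.8242 m/s.
30.8242 m/s × 3.6 = 110.967 km/h.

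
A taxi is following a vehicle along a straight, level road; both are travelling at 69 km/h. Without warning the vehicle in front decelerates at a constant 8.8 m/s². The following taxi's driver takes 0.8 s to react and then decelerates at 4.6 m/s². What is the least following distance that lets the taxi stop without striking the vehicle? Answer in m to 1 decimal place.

69 km/h ÷ 3.6 = 19.1667 m/s.
Leader travels v²/(2a_L) = 367.362 / 17.600 = 20.873 m before stopping.
Follower covers v·t_r = 19.1667 × 0.8 = 15.333 m while reacting, then v²/(2a_F) = 367.362 / 9.200 = 39.931 m while braking, for a total of 15.333 + 39.931 = 55.264 m.
Since a_F ≤ a_L and the follower starts braking later, the follower is never slower than the leader, so the closest approach is when both have stopped.
Minimum gap = 55.264 − 20.873 = 34.391 m.

Minimum gap ≈ 34.4 m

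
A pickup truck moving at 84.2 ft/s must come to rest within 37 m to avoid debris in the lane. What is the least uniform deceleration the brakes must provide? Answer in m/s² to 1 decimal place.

84.2 ft/s × 0.3048 = 25.6642 m/s.
v² = 2a·d ⇒ a = v²/(2d) = 25.6642² / (2 × 37.000) = 658.651 / 74.000 = 8.9007 m/s².

Required deceleration ≈ 8.9 m/s²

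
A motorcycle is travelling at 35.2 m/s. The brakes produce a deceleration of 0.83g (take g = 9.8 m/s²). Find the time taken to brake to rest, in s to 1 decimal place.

a = 0.83 × 9.8 = 8.134 m/s².
Braking time = v/a = 35.2000 / 8.134 = 4.328 s.

Braking time ≈ 4.3 s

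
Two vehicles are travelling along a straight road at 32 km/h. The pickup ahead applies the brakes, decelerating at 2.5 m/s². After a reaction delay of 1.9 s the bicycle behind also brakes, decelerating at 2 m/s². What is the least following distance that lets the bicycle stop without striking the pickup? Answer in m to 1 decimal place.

32 km/h ÷ 3.6 = 8.8889 m/s.
Leader travels v²/(2a_L) = 79.013 / 5.000 = 15.803 m before stopping.
Follower covers v·t_r = 8.8889 × 1.9 = 16.889 m while reacting, then v²/(2a_F) = 79.013 / 4.000 = 19.753 m while braking, for a total of 16.889 + 19.753 = 36.642 m.
Since a_F ≤ a_L and the follower starts braking later, the follower is never slower than the leader, so the closest approach is when both have stopped.
Minimum gap = 36.642 − 15.803 = 20.839 m.

Minimum gap ≈ 20.8 m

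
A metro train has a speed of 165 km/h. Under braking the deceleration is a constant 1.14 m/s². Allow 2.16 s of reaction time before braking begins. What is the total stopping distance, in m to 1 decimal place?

Total stopping distance ≈ 1020.4 m

165 km/h ÷ 3.6 = 45.8333 m/s.
Reaction distance = v·t_r = 45.8333 × 2.16 = 99.000 m.
Braking distance = v²/(2a) = 45.8333² / (2 × 1.140) = 2100.691 / 2.280 = 921.356 m.
Total = 99.000 + 921.356 = 1020.356 m.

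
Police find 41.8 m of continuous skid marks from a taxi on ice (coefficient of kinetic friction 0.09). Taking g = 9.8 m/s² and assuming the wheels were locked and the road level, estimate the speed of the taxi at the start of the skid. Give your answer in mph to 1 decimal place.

Deceleration a = μg = 0.09 × 9.8 = 0.882 m/s².
v = √(2a·d) = √(2 × 0.882 × 41.8) = √73.735 = 8.5869 m/s.
= 8.5869 ÷ 0.44704 = 19.208 mph.

Initial speed ≈ 19.2 mph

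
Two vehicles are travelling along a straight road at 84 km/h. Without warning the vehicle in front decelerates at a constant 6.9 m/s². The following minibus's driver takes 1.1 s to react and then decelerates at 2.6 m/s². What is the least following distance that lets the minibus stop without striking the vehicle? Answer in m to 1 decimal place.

84 km/h ÷ 3.6 = 23.3333 m/s.
Leader travels v²/(2a_L) = 544.443 / 13.800 = 39.452 m before stopping.
Follower covers v·t_r = 23.3333 × 1.1 = 25.667 m while reacting, then v²/(2a_F) = 544.443 / 5.200 = 104.701 m while braking, for a total of 25.667 + 104.701 = 130.368 m.
Since a_F ≤ a_L and the follower starts braking later, the follower is never slower than the leader, so the closest approach is when both have stopped.
Minimum gap = 130.368 − 39.452 = 90.916 m.

Minimum gap ≈ 90.9 m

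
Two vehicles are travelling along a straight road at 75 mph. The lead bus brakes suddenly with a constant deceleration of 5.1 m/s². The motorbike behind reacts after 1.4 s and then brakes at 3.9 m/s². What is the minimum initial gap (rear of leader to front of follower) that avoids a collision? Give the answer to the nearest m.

Minimum gap ≈ 81 m

75 mph × 0.44704 = 33.5280 m/s.
Leader travels v²/(2a_L) = 1124.127 / 10.200 = 110.209 m before stopping.
Follower covers v·t_r = 33.5280 × 1.4 = 46.939 m while reacting, then v²/(2a_F) = 1124.127 / 7.800 = 144.119 m while braking, for a total of 46.939 + 144.119 = 191.058 m.
Since a_F ≤ a_L and the follower starts braking later, the follower is never slower than the leader, so the closest approach is when both have stopped.
Minimum gap = 191.058 − 110.209 = 80.849 m.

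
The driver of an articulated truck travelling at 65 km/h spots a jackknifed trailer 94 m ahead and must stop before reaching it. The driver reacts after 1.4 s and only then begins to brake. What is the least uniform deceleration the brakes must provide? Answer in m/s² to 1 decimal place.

65 km/h ÷ 3.6 = 18.0556 m/s.
Distance covered during reaction = 18.0556 × 1.4 = 25.278 m.
Distance available for braking: 94 − 25.278 = 68.722 m.
v² = 2a·d ⇒ a = v²/(2d) = 18.0556² / (2 × 68.722) = 326.005 / 137.444 = 2.3719 m/s².

Required deceleration ≈ 2.4 m/s²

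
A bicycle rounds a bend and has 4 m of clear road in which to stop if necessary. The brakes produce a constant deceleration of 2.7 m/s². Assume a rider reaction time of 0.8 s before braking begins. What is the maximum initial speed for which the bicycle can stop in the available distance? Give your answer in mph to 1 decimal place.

Maximum speed ≈ 6.6 mph

Stopping distance: v·t_r + v²/(2a) = 4 with t_r = 0.8 s and a = 2.700 m/s².
So v² + 4.320 v − 21.60 = 0.
Positive root: v = −a·t_r + √((a·t_r)² + 2a·d) = −2.160 + √(4.666 + 21.60) = 2.9650 m/s.
2.9650 m/s ÷ 0.44704 = 6.633 mph.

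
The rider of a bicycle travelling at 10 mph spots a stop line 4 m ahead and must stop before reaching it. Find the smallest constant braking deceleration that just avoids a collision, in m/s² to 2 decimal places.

10 mph × 0.44704 = 4.4704 m/s.
v² = 2a·d ⇒ a = v²/(2d) = 4.4704² / (2 × 4.000) = 19.984 / 8.000 = 2.4980 m/s².

Required deceleration ≈ 2.50 m/s²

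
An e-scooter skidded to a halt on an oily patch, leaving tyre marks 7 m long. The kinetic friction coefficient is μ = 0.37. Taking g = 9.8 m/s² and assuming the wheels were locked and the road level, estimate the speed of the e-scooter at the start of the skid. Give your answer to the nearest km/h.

Deceleration a = μg = 0.37 × 9.8 = 3.626 m/s².
v = √(2a·d) = √(2 × 3.626 × 7) = √50.764 = 7.1249 m/s.
= 7.1249 × 3.6 = 25.650 km/h.

Initial speed ≈ 26 km/h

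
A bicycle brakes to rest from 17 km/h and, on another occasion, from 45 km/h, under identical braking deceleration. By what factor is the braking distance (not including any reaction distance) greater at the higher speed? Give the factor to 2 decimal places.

Factor ≈ 7.01

Braking distance d = v²/(2a), so with a fixed, d ∝ v².
Factor = (45/17)² = 2.6471² = 7.0071.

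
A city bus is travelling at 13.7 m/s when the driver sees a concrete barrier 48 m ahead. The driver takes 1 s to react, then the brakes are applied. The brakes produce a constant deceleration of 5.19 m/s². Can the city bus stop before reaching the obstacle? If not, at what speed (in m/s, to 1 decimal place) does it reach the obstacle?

Reaction distance = 13.7000 × 1 = 13.700 m.
Braking distance = v²/(2a) = 187.690 / 10.380 = 18.082 m.
Total stopping distance = 13.700 + 18.082 = 31.782 m, vs 48 m available — it stops with 48 − 31.782 = 16.218 m to spare.

Yes — it stops about 16.2 m short of the obstacle, so it never reaches it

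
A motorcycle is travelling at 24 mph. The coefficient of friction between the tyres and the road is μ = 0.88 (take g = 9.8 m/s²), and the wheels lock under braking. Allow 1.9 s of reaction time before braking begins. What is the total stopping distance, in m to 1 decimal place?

Total stopping distance ≈ 27.1 m

24 mph × 0.44704 = 10.7290 m/s.
a = μg = 0.88 × 9.8 = 8.624 m/s².
Reaction distance = v·t_r = 10.7290 × 1.9 = 20.385 m.
Braking distance = v²/(2a) = 10.7290² / (2 × 8.624) = 115.111 / 17.248 = 6.674 m.
Total = 20.385 + 6.674 = 27.059 m.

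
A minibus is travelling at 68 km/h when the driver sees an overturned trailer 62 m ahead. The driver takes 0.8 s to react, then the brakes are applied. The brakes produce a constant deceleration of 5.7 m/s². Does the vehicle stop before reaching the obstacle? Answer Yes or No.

68 km/h ÷ 3.6 = 18.8889 m/s.
Reaction distance = 18.8889 × 0.8 = 15.111 m.
Braking distance = v²/(2a) = 356.791 / 11.400 = 31.297 m.
Total stopping distance = 15.111 + 31.297 = 46.408 m, vs 62 m available — it stops with 62 − 46.408 = 15.592 m to spare.

Yes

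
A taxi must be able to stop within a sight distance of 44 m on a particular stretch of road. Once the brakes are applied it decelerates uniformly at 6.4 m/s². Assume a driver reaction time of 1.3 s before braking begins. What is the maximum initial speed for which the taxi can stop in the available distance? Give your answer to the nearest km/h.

Maximum speed ≈ 61 km/h

Stopping distance: v·t_r + v²/(2a) = 44 with t_r = 1.3 s and a = 6.400 m/s².
So v² + 16.640 v − 563.20 = 0.
Positive root: v = −a·t_r + √((a·t_r)² + 2a·d) = −8.320 + √(69.222 + 563.20) = 16.8280 m/s.
16.8280 m/s × 3.6 = 60.581 km/h.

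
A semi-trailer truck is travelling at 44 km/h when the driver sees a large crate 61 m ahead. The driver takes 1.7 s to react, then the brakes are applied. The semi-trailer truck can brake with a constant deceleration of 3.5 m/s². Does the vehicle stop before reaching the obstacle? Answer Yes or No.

Yes

44 km/h ÷ 3.6 = 12.2222 m/s.
Reaction distance = 12.2222 × 1.7 = 20.778 m.
Braking distance = v²/(2a) = 149.382 / 7.000 = 21.340 m.
Total stopping distance = 20.778 + 21.340 = 42.118 m, vs 61 m available — it stops with 61 − 42.118 = 18.882 m to spare.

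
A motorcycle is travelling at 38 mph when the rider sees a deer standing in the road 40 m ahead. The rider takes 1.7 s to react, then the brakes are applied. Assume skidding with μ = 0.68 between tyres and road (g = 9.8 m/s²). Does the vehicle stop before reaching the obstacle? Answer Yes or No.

38 mph × 0.44704 = 16.9875 m/s.
a = μg = 0.68 × 9.8 = 6.664 m/s².
Reaction distance = 16.9875 × 1.7 = 28.879 m.
Braking distance = v²/(2a) = 288.575 / 13.328 = 21.652 m.
Total stopping distance = 28.879 + 21.652 = 50.531 m, vs 40 m available — it cannot stop in time and overshoots by 50.531 − 40 = 10.531 m.

No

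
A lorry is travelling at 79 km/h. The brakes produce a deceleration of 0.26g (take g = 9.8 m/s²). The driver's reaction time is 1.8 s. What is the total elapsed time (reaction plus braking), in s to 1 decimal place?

Total time ≈ 10.4 s

79 km/h ÷ 3.6 = 21.9444 m/s.
a = 0.26 × 9.8 = 2.548 m/s².
Braking time = v/a = 21.9444 / 2.548 = 8.612 s.
Total = 1.8 + 8.612 = 10.412 s.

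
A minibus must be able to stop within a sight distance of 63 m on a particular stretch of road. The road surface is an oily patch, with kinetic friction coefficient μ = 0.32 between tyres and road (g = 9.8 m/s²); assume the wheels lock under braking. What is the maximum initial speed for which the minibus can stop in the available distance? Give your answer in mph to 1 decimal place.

Maximum speed ≈ 44.5 mph

a = μg = 0.32 × 9.8 = 3.136 m/s².
v²/(2a) = d ⇒ v = √(2 × 3.136 × 63) = √395.14 = 19.8781 m/s.
19.8781 m/s ÷ 0.44704 = 44.466 mph.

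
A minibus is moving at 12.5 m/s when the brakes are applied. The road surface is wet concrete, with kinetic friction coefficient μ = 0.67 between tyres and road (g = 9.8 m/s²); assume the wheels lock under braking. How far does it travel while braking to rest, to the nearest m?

Braking distance ≈ 12 m

a = μg = 0.67 × 9.8 = 6.566 m/s².
Braking distance = v²/(2a) = 12.5000² / (2 × 6.566) = 156.250 / 13.132 = 11.898 m.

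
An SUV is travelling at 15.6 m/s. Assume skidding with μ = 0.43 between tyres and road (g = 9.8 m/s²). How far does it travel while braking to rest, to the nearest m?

a = μg = 0.43 × 9.8 = 4.214 m/s².
Braking distance = v²/(2a) = 15.6000² / (2 × 4.214) = 243.360 / 8.428 = 28.875 m.

Braking distance ≈ 29 m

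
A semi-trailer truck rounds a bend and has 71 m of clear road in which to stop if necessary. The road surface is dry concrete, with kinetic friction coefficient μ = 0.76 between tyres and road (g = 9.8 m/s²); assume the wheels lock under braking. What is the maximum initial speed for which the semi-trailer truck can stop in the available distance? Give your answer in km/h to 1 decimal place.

Maximum speed ≈ 117.1 km/h

a = μg = 0.76 × 9.8 = 7.448 m/s².
v²/(2a) = d ⇒ v = √(2 × 7.448 × 71) = √1057.62 = 32.5211 m/s.
32.5211 m/s × 3.6 = 117.076 km/h.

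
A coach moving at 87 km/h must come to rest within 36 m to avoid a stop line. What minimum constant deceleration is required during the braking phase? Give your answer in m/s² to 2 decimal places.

Required deceleration ≈ 8.11 m/s²

87 km/h ÷ 3.6 = 24.1667 m/s.
v² = 2a·d ⇒ a = v²/(2d) = 24.1667² / (2 × 36.000) = 584.029 / 72.000 = 8.1115 m/s².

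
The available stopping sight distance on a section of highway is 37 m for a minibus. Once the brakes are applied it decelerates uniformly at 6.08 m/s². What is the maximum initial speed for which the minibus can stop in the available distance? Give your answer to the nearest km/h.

Maximum speed ≈ 76 km/h

v²/(2a) = d ⇒ v = √(2 × 6.080 × 37) = √449.92 = 21.2113 m/s.
21.2113 m/s × 3.6 = 76.361 km/h.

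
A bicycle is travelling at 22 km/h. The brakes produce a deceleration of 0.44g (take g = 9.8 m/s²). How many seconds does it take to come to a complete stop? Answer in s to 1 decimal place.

Braking time ≈ 1.4 s

22 km/h ÷ 3.6 = 6.1111 m/s.
a = 0.44 × 9.8 = 4.312 m/s².
Braking time = v/a = 6.1111 / 4.312 = 1.417 s.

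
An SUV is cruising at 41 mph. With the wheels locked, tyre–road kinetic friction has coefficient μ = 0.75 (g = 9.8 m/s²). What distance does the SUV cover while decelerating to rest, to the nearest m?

41 mph × 0.44704 = 18.3286 m/s.
a = μg = 0.75 × 9.8 = 7.350 m/s².
Braking distance = v²/(2a) = 18.3286² / (2 × 7.350) = 335.938 / 14.700 = 22.853 m.

Braking distance ≈ 23 m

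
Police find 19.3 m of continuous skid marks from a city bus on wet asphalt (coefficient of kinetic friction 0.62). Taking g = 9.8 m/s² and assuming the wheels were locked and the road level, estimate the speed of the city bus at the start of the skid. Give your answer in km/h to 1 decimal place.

Deceleration a = μg = 0.62 × 9.8 = 6.076 m/s².
v = √(2a·d) = √(2 × 6.076 × 19.3) = √234.534 = 15.3145 m/s.
= 15.3145 × 3.6 = 55.132 km/h.

Initial speed ≈ 55.1 km/h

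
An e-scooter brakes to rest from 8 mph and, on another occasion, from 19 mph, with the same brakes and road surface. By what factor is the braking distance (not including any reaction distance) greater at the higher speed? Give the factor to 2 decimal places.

Braking distance d = v²/(2a), so with a fixed, d ∝ v².
Factor = (19/8)² = 2.3750² = 5.6406.

Factor ≈ 5.64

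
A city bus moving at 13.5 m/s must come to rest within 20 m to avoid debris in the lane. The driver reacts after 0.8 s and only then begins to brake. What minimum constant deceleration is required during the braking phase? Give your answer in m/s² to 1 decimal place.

Distance covered during reaction = 13.5000 × 0.8 = 10.800 m.
Distance available for braking: 20 − 10.800 = 9.200 m.
v² = 2a·d ⇒ a = v²/(2d) = 13.5000² / (2 × 9.200) = 182.250 / 18.400 = 9.9049 m/s².

Required deceleration ≈ 9.9 m/s²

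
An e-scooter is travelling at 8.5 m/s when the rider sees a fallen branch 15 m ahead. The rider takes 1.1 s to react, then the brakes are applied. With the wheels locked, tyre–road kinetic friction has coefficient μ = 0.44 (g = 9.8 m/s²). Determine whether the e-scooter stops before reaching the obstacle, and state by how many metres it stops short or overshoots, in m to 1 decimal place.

No — it overshoots by 2.7 m

a = μg = 0.44 × 9.8 = 4.312 m/s².
Reaction distance = 8.5000 × 1.1 = 9.350 m.
Braking distance = v²/(2a) = 72.250 / 8.624 = 8.378 m.
Total stopping distance = 9.350 + 8.378 = 17.728 m, vs 15 m available — it cannot stop in time and overshoots by 17.728 − 15 = 2.728 m.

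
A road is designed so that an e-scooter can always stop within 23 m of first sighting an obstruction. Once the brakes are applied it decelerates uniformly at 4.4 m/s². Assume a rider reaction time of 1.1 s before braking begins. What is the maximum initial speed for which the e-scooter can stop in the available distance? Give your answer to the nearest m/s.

Maximum speed ≈ 10 m/s

Stopping distance: v·t_r + v²/(2a) = 23 with t_r = 1.1 s and a = 4.400 m/s².
So v² + 9.680 v − 202.40 = 0.
Positive root: v = −a·t_r + √((a·t_r)² + 2a·d) = −4.840 + √(23.426 + 202.40) = 10.1875 m/s.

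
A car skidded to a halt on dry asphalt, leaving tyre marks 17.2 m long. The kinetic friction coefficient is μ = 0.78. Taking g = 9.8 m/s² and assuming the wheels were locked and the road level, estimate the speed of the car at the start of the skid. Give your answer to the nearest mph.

Deceleration a = μg = 0.78 × 9.8 = 7.644 m/s².
v = √(2a·d) = √(2 × 7.644 × 17.2) = √262.954 = 16.2159 m/s.
= 16.2159 ÷ 0.44704 = 36.274 mph.

Initial speed ≈ 36 mph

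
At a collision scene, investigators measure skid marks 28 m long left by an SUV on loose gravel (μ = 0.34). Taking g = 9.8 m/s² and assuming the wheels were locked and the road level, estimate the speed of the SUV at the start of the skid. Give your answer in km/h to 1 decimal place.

Initial speed ≈ 49.2 km/h

Deceleration a = μg = 0.34 × 9.8 = 3.332 m/s².
v = √(2a·d) = √(2 × 3.332 × 28) = √186.592 = 13.6599 m/s.
= 13.6599 × 3.6 = 49.176 km/h.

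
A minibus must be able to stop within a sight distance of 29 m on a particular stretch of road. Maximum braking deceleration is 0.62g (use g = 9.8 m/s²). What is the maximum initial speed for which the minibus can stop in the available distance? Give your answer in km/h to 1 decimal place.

a = 0.62 × 9.8 = 6.076 m/s².
v²/(2a) = d ⇒ v = √(2 × 6.076 × 29) = √352.41 = 18.7726 m/s.
18.7726 m/s × 3.6 = 67.581 km/h.

Maximum speed ≈ 67.6 km/h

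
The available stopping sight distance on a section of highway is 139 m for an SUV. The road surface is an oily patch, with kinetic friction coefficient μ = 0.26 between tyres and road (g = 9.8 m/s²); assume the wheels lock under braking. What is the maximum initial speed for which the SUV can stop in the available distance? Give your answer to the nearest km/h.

a = μg = 0.26 × 9.8 = 2.548 m/s².
v²/(2a) = d ⇒ v = √(2 × 2.548 × 139) = √708.34 = 26.6147 m/s.
26.6147 m/s × 3.6 = 95.813 km/h.

Maximum speed ≈ 96 km/h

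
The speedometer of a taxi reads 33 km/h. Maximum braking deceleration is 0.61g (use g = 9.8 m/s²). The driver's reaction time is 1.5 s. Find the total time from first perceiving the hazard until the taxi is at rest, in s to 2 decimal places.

33 km/h ÷ 3.6 = 9.1667 m/s.
a = 0.61 × 9.8 = 5.978 m/s².
Braking time = v/a = 9.1667 / 5.978 = 1.533 s.
Total = 1.5 + 1.533 = 3.033 s.

Total time ≈ 3.03 s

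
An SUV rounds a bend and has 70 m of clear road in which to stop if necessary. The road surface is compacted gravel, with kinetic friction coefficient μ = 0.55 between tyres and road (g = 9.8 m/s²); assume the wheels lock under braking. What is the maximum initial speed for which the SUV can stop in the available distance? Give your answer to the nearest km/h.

a = μg = 0.55 × 9.8 = 5.390 m/s².
v²/(2a) = d ⇒ v = √(2 × 5.390 × 70) = √754.60 = 27.4700 m/s.
27.4700 m/s × 3.6 = 98.892 km/h.

Maximum speed ≈ 99 km/h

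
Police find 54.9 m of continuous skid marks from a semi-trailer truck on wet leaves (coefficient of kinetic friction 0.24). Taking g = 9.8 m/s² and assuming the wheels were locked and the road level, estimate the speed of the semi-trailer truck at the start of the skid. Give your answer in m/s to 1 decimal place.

Deceleration a = μg = 0.24 × 9.8 = 2.352 m/s².
v = √(2a·d) = √(2 × 2.352 × 54.9) = √258.250 = 16.0702 m/s.

Initial speed ≈ 16.1 m/s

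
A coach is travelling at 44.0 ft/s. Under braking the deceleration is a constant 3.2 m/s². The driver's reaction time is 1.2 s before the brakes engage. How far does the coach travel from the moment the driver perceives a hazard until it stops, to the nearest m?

44 ft/s × 0.3048 = 13.4112 m/s.
Reaction distance = v·t_r = 13.4112 × 1.2 = 16.093 m.
Braking distance = v²/(2a) = 13.4112² / (2 × 3.200) = 179.860 / 6.400 = 28.103 m.
Total = 16.093 + 28.103 = 44.196 m.

Total stopping distance ≈ 44 m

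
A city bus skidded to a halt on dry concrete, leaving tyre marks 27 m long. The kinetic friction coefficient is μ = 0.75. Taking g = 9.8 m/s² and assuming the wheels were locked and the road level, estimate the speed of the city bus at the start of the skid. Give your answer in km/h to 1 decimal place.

Initial speed ≈ 71.7 km/h

Deceleration a = μg = 0.75 × 9.8 = 7.350 m/s².
v = √(2a·d) = √(2 × 7.350 × 27) = √396.900 = 19.9223 m/s.
= 19.9223 × 3.6 = 71.720 km/h.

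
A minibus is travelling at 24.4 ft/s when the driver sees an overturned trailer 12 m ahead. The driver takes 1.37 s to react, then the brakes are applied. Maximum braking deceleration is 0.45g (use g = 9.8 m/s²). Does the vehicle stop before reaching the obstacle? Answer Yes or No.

No

24.4 ft/s × 0.3048 = 7.4371 m/s.
a = 0.45 × 9.8 = 4.410 m/s².
Reaction distance = 7.4371 × 1.37 = 10.189 m.
Braking distance = v²/(2a) = 55.310 / 8.820 = 6.271 m.
Total stopping distance = 10.189 + 6.271 = 16.460 m, vs 12 m available — it cannot stop in time and overshoots by 16.460 − 12 = 4.460 m.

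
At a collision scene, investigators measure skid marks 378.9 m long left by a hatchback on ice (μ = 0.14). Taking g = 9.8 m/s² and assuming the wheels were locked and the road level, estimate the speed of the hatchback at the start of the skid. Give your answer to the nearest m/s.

Initial speed ≈ 32 m/s

Deceleration a = μg = 0.14 × 9.8 = 1.372 m/s².
v = √(2a·d) = √(2 × 1.372 × 378.9) = √1039.702 = 32.2444 m/s.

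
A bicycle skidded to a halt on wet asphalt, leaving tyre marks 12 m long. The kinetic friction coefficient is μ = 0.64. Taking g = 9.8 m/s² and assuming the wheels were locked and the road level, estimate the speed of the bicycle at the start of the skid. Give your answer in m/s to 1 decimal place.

Initial speed ≈ 12.3 m/s

Deceleration a = μg = 0.64 × 9.8 = 6.272 m/s².
v = √(2a·d) = √(2 × 6.272 × 12) = √150.528 = 12.2690 m/s.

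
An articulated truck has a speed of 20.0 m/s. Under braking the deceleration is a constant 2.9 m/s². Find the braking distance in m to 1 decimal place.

Braking distance ≈ 69.0 m

Braking distance = v²/(2a) = 20.0000² / (2 × 2.900) = 400.000 / 5.800 = 68.966 m.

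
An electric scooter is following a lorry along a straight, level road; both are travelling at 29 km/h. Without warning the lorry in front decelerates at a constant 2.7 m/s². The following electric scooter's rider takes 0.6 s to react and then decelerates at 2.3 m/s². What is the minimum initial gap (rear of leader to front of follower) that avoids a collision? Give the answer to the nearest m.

29 km/h ÷ 3.6 = 8.0556 m/s.
Leader travels v²/(2a_L) = 64.893 / 5.400 = 12.017 m before stopping.
Follower covers v·t_r = 8.0556 × 0.6 = 4.833 m while reacting, then v²/(2a_F) = 64.893 / 4.600 = 14.107 m while braking, for a total of 4.833 + 14.107 = 18.940 m.
Since a_F ≤ a_L and the follower starts braking later, the follower is never slower than the leader, so the closest approach is when both have stopped.
Minimum gap = 18.940 − 12.017 = 6.923 m.

Minimum gap ≈ 7 m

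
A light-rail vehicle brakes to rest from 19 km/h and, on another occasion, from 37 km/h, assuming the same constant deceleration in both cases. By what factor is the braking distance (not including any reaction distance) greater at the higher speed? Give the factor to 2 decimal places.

Factor ≈ 3.79

Braking distance d = v²/(2a), so with a fixed, d ∝ v².
Factor = (37/19)² = 1.9474² = 3.7924.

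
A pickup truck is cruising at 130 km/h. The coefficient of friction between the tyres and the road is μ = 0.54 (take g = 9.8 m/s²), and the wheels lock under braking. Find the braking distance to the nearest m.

130 km/h ÷ 3.6 = 36.1111 m/s.
a = μg = 0.54 × 9.8 = 5.292 m/s².
Braking distance = v²/(2a) = 36.1111² / (2 × 5.292) = 1304.012 / 10.584 = 123.206 m.

Braking distance ≈ 123 m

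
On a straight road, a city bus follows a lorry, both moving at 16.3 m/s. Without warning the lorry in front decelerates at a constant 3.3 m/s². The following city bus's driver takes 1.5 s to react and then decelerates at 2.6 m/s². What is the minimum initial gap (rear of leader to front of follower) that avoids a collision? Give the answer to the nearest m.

Leader travels v²/(2a_L) = 265.690 / 6.600 = 40.256 m before stopping.
Follower covers v·t_r = 16.3000 × 1.5 = 24.450 m while reacting, then v²/(2a_F) = 265.690 / 5.200 = 51.094 m while braking, for a total of 24.450 + 51.094 = 75.544 m.
Since a_F ≤ a_L and the follower starts braking later, the follower is never slower than the leader, so the closest approach is when both have stopped.
Minimum gap = 75.544 − 40.256 = 35.288 m.

Minimum gap ≈ 35 m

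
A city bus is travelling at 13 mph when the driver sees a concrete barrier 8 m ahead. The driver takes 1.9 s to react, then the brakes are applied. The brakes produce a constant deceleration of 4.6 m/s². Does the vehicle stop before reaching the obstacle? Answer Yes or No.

No

13 mph × 0.44704 = 5.8115 m/s.
Reaction distance = 5.8115 × 1.9 = 11.042 m.
Braking distance = v²/(2a) = 33.774 / 9.200 = 3.671 m.
Total stopping distance = 11.042 + 3.671 = 14.713 m, vs 8 m available — it cannot stop in time and overshoots by 14.713 − 8 = 6.713 m.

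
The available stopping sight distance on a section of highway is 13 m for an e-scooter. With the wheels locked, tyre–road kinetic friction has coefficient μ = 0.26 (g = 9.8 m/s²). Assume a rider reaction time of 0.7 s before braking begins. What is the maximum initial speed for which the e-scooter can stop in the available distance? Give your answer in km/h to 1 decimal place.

a = μg = 0.26 × 9.8 = 2.548 m/s².
Stopping distance: v·t_r + v²/(2a) = 13 with t_r = 0.7 s and a = 2.548 m/s².
So v² + 3.567 v − 66.25 = 0.
Positive root: v = −a·t_r + √((a·t_r)² + 2a·d) = −1.784 + √(3.183 + 66.25) = 6.5486 m/s.
6.5486 m/s × 3.6 = 23.575 km/h.

Maximum speed ≈ 23.6 km/h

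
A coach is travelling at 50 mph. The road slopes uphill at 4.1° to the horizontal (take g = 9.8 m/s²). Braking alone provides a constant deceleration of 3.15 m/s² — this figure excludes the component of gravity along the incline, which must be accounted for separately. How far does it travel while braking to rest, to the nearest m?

Braking distance ≈ 65 m

50 mph × 0.44704 = 22.3520 m/s.
Gravity along the uphill slope adds to the braking deceleration: a_eff = 3.150 + 9.8·sin 4.1° = 3.150 + 0.701 = 3.851 m/s².
Braking distance = v²/(2a) = 22.3520² / (2 × 3.851) = 499.612 / 7.702 = 64.868 m.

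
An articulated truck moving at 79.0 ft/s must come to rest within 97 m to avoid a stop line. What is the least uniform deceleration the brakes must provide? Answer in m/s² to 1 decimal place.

79 ft/s × 0.3048 = 24.0792 m/s.
v² = 2a·d ⇒ a = v²/(2d) = 24.0792² / (2 × 97.000) = 579.808 / 194.000 = 2.9887 m/s².

Required deceleration ≈ 3.0 m/s²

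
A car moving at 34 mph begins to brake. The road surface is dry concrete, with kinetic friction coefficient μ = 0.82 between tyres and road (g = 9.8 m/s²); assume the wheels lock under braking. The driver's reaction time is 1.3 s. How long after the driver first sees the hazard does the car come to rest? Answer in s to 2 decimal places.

Total time ≈ 3.19 s

34 mph × 0.44704 = 15.1994 m/s.
a = μg = 0.82 × 9.8 = 8.036 m/s².
Braking time = v/a = 15.1994 / 8.036 = 1.891 s.
Total = 1.3 + 1.891 = 3.191 s.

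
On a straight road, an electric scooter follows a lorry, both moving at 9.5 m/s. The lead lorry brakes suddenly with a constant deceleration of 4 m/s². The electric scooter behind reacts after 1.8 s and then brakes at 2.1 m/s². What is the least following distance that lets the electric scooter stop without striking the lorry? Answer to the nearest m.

Minimum gap ≈ 27 m

Leader travels v²/(2a_L) = 90.250 / 8.000 = 11.281 m before stopping.
Follower covers v·t_r = 9.5000 × 1.8 = 17.100 m while reacting, then v²/(2a_F) = 90.250 / 4.200 = 21.488 m while braking, for a total of 17.100 + 21.488 = 38.588 m.
Since a_F ≤ a_L and the follower starts braking later, the follower is never slower than the leader, so the closest approach is when both have stopped.
Minimum gap = 38.588 − 11.281 = 27.307 m.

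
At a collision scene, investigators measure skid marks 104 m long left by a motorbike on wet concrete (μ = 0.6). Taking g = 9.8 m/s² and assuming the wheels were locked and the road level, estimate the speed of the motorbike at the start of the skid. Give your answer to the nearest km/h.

Deceleration a = μg = 0.6 × 9.8 = 5.880 m/s².
v = √(2a·d) = √(2 × 5.880 × 104) = √1223.040 = 34.9720 m/s.
= 34.9720 × 3.6 = 125.899 km/h.

Initial speed ≈ 126 km/h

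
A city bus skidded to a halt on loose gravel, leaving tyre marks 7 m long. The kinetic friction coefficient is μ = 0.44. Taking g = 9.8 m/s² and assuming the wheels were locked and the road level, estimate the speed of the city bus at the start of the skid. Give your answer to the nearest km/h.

Deceleration a = μg = 0.44 × 9.8 = 4.312 m/s².
v = √(2a·d) = √(2 × 4.312 × 7) = √60.368 = 7.7697 m/s.
= 7.7697 × 3.6 = 27.971 km/h.

Initial speed ≈ 28 km/h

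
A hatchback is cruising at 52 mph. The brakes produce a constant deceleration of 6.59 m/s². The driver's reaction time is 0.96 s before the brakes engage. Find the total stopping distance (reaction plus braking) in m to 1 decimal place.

52 mph × 0.44704 = 23.2461 m/s.
Reaction distance = v·t_r = 23.2461 × 0.96 = 22.316 m.
Braking distance = v²/(2a) = 23.2461² / (2 × 6.590) = 540.381 / 13.180 = 41.000 m.
Total = 22.316 + 41.000 = 63.316 m.

Total stopping distance ≈ 63.3 m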